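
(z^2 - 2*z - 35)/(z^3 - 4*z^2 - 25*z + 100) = (z - 7)/(z^2 - 9*z + 20)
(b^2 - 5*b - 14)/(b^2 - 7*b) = (b + 2)/b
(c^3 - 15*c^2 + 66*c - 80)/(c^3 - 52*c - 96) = (c^2 - 7*c + 10)/(c^2 + 8*c + 12)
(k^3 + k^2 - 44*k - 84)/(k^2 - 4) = (k^2 - k - 42)/(k - 2)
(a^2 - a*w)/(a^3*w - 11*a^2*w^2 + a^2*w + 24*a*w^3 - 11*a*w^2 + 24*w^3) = a*(a - w)/(w*(a^3 - 11*a^2*w + a^2 + 24*a*w^2 - 11*a*w + 24*w^2))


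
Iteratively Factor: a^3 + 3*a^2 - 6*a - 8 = (a + 4)*(a^2 - a - 2) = (a - 2)*(a + 4)*(a + 1)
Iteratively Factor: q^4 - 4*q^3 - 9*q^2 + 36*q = (q)*(q^3 - 4*q^2 - 9*q + 36) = q*(q - 3)*(q^2 - q - 12) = q*(q - 4)*(q - 3)*(q + 3)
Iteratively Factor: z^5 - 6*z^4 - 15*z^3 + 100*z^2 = (z - 5)*(z^4 - z^3 - 20*z^2) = (z - 5)*(z + 4)*(z^3 - 5*z^2) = (z - 5)^2*(z + 4)*(z^2) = z*(z - 5)^2*(z + 4)*(z)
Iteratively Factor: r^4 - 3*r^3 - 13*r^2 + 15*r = (r + 3)*(r^3 - 6*r^2 + 5*r) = (r - 1)*(r + 3)*(r^2 - 5*r) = r*(r - 1)*(r + 3)*(r - 5)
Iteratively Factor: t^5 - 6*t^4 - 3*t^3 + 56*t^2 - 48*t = (t + 3)*(t^4 - 9*t^3 + 24*t^2 - 16*t) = (t - 1)*(t + 3)*(t^3 - 8*t^2 + 16*t) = (t - 4)*(t - 1)*(t + 3)*(t^2 - 4*t) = (t - 4)^2*(t - 1)*(t + 3)*(t)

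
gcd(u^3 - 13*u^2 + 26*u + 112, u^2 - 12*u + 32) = u - 8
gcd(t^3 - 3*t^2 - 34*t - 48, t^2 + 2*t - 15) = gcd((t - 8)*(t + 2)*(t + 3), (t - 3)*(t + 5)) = 1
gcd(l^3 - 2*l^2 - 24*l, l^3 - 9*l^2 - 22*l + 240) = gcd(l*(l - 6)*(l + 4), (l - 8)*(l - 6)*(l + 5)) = l - 6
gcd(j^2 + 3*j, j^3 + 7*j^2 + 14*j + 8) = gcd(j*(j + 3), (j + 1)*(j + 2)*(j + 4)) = 1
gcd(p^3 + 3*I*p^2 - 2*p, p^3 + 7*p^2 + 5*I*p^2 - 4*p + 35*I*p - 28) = p + I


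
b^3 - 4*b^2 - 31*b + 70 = (b - 7)*(b - 2)*(b + 5)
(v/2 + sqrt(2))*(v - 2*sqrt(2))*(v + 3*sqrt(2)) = v^3/2 + 3*sqrt(2)*v^2/2 - 4*v - 12*sqrt(2)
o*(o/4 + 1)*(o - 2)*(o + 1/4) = o^4/4 + 9*o^3/16 - 15*o^2/8 - o/2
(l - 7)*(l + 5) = l^2 - 2*l - 35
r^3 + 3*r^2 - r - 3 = (r - 1)*(r + 1)*(r + 3)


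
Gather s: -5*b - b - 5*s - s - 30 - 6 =-6*b - 6*s - 36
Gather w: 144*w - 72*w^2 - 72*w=-72*w^2 + 72*w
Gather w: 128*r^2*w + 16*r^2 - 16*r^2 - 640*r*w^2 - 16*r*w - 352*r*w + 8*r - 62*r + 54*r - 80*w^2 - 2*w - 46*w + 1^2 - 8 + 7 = w^2*(-640*r - 80) + w*(128*r^2 - 368*r - 48)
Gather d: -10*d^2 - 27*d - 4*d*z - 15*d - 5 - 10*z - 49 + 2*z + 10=-10*d^2 + d*(-4*z - 42) - 8*z - 44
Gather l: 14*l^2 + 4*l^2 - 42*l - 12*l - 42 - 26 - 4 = 18*l^2 - 54*l - 72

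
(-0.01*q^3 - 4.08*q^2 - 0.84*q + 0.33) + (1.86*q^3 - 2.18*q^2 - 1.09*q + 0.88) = 1.85*q^3 - 6.26*q^2 - 1.93*q + 1.21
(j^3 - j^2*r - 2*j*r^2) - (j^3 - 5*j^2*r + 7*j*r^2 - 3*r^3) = 4*j^2*r - 9*j*r^2 + 3*r^3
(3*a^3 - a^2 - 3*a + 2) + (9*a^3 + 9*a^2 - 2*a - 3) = 12*a^3 + 8*a^2 - 5*a - 1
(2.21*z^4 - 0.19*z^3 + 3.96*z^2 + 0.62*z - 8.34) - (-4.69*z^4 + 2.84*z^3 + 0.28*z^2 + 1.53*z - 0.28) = 6.9*z^4 - 3.03*z^3 + 3.68*z^2 - 0.91*z - 8.06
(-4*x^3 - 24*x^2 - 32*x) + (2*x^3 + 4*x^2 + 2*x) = -2*x^3 - 20*x^2 - 30*x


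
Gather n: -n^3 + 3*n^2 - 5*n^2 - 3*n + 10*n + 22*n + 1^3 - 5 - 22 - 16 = -n^3 - 2*n^2 + 29*n - 42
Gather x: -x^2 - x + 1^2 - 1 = -x^2 - x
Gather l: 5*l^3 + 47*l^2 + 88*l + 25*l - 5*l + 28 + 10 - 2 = 5*l^3 + 47*l^2 + 108*l + 36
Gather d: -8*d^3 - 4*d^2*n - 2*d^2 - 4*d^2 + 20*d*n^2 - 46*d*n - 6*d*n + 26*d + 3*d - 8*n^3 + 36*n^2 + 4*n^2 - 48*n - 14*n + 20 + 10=-8*d^3 + d^2*(-4*n - 6) + d*(20*n^2 - 52*n + 29) - 8*n^3 + 40*n^2 - 62*n + 30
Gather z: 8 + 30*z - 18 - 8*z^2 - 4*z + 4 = -8*z^2 + 26*z - 6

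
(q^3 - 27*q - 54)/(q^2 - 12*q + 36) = (q^2 + 6*q + 9)/(q - 6)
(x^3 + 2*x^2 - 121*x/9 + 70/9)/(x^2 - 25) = (x^2 - 3*x + 14/9)/(x - 5)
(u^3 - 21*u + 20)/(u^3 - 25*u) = (u^2 - 5*u + 4)/(u*(u - 5))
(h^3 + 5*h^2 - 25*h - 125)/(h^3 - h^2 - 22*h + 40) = (h^2 - 25)/(h^2 - 6*h + 8)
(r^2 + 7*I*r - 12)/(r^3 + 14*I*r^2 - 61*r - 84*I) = 1/(r + 7*I)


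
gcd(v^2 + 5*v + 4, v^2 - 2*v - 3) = v + 1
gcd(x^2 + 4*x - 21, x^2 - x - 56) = x + 7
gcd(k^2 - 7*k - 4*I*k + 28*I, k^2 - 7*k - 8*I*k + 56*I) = k - 7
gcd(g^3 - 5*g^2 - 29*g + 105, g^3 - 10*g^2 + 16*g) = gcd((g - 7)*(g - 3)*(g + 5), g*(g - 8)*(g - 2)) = 1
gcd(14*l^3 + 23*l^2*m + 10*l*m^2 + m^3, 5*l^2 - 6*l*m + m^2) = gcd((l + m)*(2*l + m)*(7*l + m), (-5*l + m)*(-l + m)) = 1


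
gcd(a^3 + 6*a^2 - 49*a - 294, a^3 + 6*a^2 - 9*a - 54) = a + 6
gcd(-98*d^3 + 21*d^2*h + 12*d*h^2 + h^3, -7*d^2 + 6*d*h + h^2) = 7*d + h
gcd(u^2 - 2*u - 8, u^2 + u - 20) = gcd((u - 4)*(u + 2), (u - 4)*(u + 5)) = u - 4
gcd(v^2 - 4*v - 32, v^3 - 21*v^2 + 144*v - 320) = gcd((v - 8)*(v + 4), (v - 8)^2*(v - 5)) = v - 8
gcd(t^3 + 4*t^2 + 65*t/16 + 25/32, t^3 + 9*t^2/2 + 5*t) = t + 5/2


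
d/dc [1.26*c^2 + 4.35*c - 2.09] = 2.52*c + 4.35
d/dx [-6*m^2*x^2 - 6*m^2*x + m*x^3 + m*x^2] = m*(-12*m*x - 6*m + 3*x^2 + 2*x)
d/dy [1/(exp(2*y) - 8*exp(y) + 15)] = 2*(4 - exp(y))*exp(y)/(exp(2*y) - 8*exp(y) + 15)^2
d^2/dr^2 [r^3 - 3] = 6*r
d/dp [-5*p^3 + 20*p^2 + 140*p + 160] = -15*p^2 + 40*p + 140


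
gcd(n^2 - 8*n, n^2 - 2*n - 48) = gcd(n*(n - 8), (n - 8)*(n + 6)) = n - 8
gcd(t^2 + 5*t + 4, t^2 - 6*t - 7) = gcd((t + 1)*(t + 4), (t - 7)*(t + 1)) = t + 1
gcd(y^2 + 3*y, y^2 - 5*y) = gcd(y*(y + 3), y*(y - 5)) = y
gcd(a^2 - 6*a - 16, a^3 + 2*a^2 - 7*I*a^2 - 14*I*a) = a + 2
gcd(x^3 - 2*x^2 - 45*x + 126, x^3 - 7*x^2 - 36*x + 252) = x - 6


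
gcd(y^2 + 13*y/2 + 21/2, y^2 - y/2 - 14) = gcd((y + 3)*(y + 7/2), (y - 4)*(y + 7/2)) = y + 7/2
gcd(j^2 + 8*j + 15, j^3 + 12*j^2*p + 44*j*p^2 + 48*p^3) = 1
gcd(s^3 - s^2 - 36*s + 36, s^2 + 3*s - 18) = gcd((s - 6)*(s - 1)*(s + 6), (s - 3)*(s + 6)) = s + 6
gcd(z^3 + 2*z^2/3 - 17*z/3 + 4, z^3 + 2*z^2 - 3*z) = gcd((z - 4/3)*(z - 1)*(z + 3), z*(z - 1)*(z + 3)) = z^2 + 2*z - 3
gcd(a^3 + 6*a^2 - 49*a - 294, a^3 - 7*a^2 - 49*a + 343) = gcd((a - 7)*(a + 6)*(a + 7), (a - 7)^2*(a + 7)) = a^2 - 49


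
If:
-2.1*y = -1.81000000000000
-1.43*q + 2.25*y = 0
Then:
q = 1.36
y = 0.86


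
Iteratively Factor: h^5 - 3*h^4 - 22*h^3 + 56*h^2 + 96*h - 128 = (h + 4)*(h^4 - 7*h^3 + 6*h^2 + 32*h - 32) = (h - 4)*(h + 4)*(h^3 - 3*h^2 - 6*h + 8) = (h - 4)*(h - 1)*(h + 4)*(h^2 - 2*h - 8) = (h - 4)^2*(h - 1)*(h + 4)*(h + 2)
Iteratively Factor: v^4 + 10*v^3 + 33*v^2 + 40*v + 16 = (v + 4)*(v^3 + 6*v^2 + 9*v + 4) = (v + 1)*(v + 4)*(v^2 + 5*v + 4) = (v + 1)^2*(v + 4)*(v + 4)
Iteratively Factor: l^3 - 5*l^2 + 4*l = (l - 1)*(l^2 - 4*l) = (l - 4)*(l - 1)*(l)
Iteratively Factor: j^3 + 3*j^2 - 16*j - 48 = (j + 3)*(j^2 - 16) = (j - 4)*(j + 3)*(j + 4)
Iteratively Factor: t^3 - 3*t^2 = (t)*(t^2 - 3*t) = t*(t - 3)*(t)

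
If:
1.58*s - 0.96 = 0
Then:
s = 0.61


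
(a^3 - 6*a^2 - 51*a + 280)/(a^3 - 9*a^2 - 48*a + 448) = (a - 5)/(a - 8)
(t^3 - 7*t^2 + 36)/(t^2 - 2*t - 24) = (t^2 - t - 6)/(t + 4)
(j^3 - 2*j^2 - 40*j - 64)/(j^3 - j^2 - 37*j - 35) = (-j^3 + 2*j^2 + 40*j + 64)/(-j^3 + j^2 + 37*j + 35)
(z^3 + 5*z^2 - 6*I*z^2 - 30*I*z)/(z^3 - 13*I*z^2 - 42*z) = (z + 5)/(z - 7*I)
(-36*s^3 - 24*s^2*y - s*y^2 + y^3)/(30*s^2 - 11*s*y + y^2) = (6*s^2 + 5*s*y + y^2)/(-5*s + y)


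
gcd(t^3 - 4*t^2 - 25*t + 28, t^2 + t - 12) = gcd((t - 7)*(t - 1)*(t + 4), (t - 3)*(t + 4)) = t + 4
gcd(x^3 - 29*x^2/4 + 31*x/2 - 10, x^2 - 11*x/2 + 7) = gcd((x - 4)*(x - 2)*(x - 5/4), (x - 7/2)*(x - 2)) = x - 2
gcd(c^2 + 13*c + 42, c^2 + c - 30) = c + 6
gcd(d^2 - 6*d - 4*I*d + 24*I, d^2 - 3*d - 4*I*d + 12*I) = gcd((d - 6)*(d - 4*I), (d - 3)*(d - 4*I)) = d - 4*I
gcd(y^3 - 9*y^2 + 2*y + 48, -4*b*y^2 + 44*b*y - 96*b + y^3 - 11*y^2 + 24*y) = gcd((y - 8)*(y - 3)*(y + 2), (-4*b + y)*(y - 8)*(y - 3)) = y^2 - 11*y + 24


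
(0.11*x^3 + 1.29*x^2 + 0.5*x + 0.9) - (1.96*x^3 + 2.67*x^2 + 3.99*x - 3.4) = -1.85*x^3 - 1.38*x^2 - 3.49*x + 4.3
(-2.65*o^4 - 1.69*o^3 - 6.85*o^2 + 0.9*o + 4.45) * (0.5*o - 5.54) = -1.325*o^5 + 13.836*o^4 + 5.9376*o^3 + 38.399*o^2 - 2.761*o - 24.653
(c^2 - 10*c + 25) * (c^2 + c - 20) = c^4 - 9*c^3 - 5*c^2 + 225*c - 500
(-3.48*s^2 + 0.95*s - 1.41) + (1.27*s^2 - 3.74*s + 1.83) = -2.21*s^2 - 2.79*s + 0.42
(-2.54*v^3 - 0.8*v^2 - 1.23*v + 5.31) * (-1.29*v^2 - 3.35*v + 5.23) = 3.2766*v^5 + 9.541*v^4 - 9.0175*v^3 - 6.9134*v^2 - 24.2214*v + 27.7713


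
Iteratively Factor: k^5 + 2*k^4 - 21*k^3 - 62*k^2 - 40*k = (k + 4)*(k^4 - 2*k^3 - 13*k^2 - 10*k) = (k + 1)*(k + 4)*(k^3 - 3*k^2 - 10*k) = (k - 5)*(k + 1)*(k + 4)*(k^2 + 2*k) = k*(k - 5)*(k + 1)*(k + 4)*(k + 2)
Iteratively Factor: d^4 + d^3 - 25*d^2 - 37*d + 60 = (d + 3)*(d^3 - 2*d^2 - 19*d + 20) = (d + 3)*(d + 4)*(d^2 - 6*d + 5) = (d - 5)*(d + 3)*(d + 4)*(d - 1)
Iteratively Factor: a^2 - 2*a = (a - 2)*(a)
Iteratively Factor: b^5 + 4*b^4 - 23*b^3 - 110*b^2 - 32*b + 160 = (b + 4)*(b^4 - 23*b^2 - 18*b + 40) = (b + 2)*(b + 4)*(b^3 - 2*b^2 - 19*b + 20) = (b - 5)*(b + 2)*(b + 4)*(b^2 + 3*b - 4) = (b - 5)*(b + 2)*(b + 4)^2*(b - 1)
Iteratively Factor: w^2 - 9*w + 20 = (w - 5)*(w - 4)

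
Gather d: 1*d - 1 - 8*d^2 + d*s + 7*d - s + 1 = -8*d^2 + d*(s + 8) - s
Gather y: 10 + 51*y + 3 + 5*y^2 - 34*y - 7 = 5*y^2 + 17*y + 6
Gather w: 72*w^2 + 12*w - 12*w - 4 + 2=72*w^2 - 2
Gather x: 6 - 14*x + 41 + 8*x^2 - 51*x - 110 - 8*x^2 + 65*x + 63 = 0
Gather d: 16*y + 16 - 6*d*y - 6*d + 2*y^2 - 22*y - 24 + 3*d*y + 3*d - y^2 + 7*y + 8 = d*(-3*y - 3) + y^2 + y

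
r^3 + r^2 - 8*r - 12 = (r - 3)*(r + 2)^2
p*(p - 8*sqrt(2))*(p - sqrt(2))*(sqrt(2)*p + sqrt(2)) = sqrt(2)*p^4 - 18*p^3 + sqrt(2)*p^3 - 18*p^2 + 16*sqrt(2)*p^2 + 16*sqrt(2)*p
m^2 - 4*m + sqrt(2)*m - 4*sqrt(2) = (m - 4)*(m + sqrt(2))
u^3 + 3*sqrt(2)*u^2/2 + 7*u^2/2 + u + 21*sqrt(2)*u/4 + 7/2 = (u + 7/2)*(u + sqrt(2)/2)*(u + sqrt(2))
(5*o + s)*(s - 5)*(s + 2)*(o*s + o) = 5*o^2*s^3 - 10*o^2*s^2 - 65*o^2*s - 50*o^2 + o*s^4 - 2*o*s^3 - 13*o*s^2 - 10*o*s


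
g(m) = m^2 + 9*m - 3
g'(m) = 2*m + 9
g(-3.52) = -22.29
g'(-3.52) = 1.96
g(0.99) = 6.89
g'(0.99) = 10.98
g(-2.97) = -20.91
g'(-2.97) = 3.06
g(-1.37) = -13.45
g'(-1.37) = 6.26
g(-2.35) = -18.63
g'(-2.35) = 4.30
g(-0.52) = -7.41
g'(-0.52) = 7.96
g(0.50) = 1.75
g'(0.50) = 10.00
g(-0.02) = -3.18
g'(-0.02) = 8.96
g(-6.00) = -21.00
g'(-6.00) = -3.00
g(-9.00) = -3.00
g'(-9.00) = -9.00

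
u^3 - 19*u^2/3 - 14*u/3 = u*(u - 7)*(u + 2/3)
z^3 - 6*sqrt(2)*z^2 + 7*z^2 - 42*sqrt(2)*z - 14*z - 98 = (z + 7)*(z - 7*sqrt(2))*(z + sqrt(2))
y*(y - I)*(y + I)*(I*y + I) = I*y^4 + I*y^3 + I*y^2 + I*y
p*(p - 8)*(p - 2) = p^3 - 10*p^2 + 16*p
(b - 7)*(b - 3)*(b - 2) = b^3 - 12*b^2 + 41*b - 42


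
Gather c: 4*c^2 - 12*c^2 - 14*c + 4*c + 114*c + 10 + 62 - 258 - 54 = -8*c^2 + 104*c - 240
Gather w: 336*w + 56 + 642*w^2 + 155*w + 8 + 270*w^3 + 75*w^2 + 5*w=270*w^3 + 717*w^2 + 496*w + 64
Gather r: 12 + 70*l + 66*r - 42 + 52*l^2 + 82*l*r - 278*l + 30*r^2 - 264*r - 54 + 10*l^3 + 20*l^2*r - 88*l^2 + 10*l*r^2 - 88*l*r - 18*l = 10*l^3 - 36*l^2 - 226*l + r^2*(10*l + 30) + r*(20*l^2 - 6*l - 198) - 84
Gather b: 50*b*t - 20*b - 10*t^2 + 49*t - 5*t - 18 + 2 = b*(50*t - 20) - 10*t^2 + 44*t - 16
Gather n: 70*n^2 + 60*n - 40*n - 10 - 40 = 70*n^2 + 20*n - 50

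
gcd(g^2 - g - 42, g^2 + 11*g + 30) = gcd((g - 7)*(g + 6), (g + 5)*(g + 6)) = g + 6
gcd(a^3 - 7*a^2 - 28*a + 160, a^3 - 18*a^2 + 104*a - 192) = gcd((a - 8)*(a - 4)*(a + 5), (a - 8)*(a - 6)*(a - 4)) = a^2 - 12*a + 32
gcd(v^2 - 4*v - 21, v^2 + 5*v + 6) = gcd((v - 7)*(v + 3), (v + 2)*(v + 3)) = v + 3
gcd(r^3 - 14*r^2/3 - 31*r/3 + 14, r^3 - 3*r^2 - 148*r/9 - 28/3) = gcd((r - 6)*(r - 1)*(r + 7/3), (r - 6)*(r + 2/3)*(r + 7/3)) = r^2 - 11*r/3 - 14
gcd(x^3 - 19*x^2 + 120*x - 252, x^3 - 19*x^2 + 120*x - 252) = x^3 - 19*x^2 + 120*x - 252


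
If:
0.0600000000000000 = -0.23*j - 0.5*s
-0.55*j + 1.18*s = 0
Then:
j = -0.13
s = -0.06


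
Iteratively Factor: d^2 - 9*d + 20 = (d - 5)*(d - 4)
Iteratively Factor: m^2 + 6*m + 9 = (m + 3)*(m + 3)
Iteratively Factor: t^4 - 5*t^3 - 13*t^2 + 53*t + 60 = (t - 4)*(t^3 - t^2 - 17*t - 15) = (t - 5)*(t - 4)*(t^2 + 4*t + 3) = (t - 5)*(t - 4)*(t + 1)*(t + 3)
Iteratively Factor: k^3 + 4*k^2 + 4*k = (k + 2)*(k^2 + 2*k) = k*(k + 2)*(k + 2)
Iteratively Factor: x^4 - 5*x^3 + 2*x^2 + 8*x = (x)*(x^3 - 5*x^2 + 2*x + 8) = x*(x - 4)*(x^2 - x - 2) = x*(x - 4)*(x - 2)*(x + 1)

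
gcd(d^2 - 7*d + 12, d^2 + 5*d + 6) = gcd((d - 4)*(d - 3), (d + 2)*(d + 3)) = 1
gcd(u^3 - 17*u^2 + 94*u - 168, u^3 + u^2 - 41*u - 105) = u - 7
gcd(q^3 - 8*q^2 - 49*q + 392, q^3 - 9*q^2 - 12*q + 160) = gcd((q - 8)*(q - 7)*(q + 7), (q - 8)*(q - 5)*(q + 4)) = q - 8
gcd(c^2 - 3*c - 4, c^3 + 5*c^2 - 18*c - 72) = c - 4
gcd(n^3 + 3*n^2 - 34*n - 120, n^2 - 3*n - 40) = n + 5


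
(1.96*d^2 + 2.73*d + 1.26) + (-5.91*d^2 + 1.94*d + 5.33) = -3.95*d^2 + 4.67*d + 6.59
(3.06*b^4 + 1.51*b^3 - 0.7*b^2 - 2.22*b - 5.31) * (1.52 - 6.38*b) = -19.5228*b^5 - 4.9826*b^4 + 6.7612*b^3 + 13.0996*b^2 + 30.5034*b - 8.0712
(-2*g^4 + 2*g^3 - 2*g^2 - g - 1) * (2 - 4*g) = 8*g^5 - 12*g^4 + 12*g^3 + 2*g - 2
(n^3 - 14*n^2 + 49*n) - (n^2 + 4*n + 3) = n^3 - 15*n^2 + 45*n - 3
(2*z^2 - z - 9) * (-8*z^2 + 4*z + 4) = -16*z^4 + 16*z^3 + 76*z^2 - 40*z - 36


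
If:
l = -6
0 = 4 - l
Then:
No Solution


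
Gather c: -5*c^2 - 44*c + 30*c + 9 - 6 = -5*c^2 - 14*c + 3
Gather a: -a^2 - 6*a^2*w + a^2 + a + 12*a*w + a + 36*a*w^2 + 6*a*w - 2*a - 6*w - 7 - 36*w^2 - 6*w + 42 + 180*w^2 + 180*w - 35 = -6*a^2*w + a*(36*w^2 + 18*w) + 144*w^2 + 168*w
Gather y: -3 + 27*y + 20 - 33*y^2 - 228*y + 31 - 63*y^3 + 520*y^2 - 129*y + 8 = -63*y^3 + 487*y^2 - 330*y + 56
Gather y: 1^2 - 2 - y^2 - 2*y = -y^2 - 2*y - 1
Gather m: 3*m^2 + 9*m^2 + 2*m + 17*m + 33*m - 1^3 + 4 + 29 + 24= 12*m^2 + 52*m + 56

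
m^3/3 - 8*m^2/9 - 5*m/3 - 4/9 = (m/3 + 1/3)*(m - 4)*(m + 1/3)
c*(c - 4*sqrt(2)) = c^2 - 4*sqrt(2)*c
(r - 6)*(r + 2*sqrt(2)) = r^2 - 6*r + 2*sqrt(2)*r - 12*sqrt(2)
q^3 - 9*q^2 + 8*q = q*(q - 8)*(q - 1)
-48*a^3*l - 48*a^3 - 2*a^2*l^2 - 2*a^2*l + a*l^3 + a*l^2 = (-8*a + l)*(6*a + l)*(a*l + a)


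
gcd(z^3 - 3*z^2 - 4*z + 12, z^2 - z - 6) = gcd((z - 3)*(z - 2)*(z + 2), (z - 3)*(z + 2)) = z^2 - z - 6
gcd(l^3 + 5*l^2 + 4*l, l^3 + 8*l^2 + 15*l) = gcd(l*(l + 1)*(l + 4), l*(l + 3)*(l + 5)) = l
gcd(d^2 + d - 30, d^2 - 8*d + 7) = 1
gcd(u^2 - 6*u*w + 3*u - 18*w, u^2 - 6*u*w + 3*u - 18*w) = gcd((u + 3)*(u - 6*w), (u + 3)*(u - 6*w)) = u^2 - 6*u*w + 3*u - 18*w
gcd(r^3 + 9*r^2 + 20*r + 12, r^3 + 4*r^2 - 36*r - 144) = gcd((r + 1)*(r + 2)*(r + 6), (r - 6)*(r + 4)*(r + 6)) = r + 6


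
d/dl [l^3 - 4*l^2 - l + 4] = 3*l^2 - 8*l - 1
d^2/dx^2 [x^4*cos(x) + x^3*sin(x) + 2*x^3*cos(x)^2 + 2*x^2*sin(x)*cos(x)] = -x^4*cos(x) - 9*x^3*sin(x) - 4*x^3*cos(2*x) - 16*x^2*sin(2*x) + 18*x^2*cos(x) + 6*x*sin(x) + 14*x*cos(2*x) + 6*x + 2*sin(2*x)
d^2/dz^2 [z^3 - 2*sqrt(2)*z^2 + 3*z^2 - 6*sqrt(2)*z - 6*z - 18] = 6*z - 4*sqrt(2) + 6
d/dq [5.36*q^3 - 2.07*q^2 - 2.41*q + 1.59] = 16.08*q^2 - 4.14*q - 2.41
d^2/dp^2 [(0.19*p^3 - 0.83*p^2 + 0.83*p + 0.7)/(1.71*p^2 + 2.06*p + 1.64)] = (-3.5527136788005e-15*p^4 + 11.248418*p^3 + 30.098508*p^2 + 3.895152*p - 8.058)/(5.000211*p^6 + 18.070938*p^5 + 36.15624*p^4 + 43.4042*p^3 + 34.67616*p^2 + 16.621728*p + 4.410944)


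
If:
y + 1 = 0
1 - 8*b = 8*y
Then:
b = 9/8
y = -1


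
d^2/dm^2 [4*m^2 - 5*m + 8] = 8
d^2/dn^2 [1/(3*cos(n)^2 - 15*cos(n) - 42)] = (4*sin(n)^4 - 83*sin(n)^2 - 205*cos(n)/4 - 15*cos(3*n)/4 + 1)/(3*(sin(n)^2 + 5*cos(n) + 13)^3)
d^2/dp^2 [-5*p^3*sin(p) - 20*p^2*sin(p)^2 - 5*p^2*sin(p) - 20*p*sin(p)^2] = 5*p^3*sin(p) + 5*p^2*sin(p) - 30*p^2*cos(p) - 40*p^2*cos(2*p) - 30*p*sin(p) - 80*p*sin(2*p) - 20*p*cos(p) - 40*p*cos(2*p) - 10*sin(p) - 40*sin(2*p) + 20*cos(2*p) - 20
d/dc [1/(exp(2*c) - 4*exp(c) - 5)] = 2*(2 - exp(c))*exp(c)/(-exp(2*c) + 4*exp(c) + 5)^2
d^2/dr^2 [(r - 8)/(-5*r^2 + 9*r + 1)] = 2*((r - 8)*(10*r - 9)^2 + (15*r - 49)*(-5*r^2 + 9*r + 1))/(-5*r^2 + 9*r + 1)^3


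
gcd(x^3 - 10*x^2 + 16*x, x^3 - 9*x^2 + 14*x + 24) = 1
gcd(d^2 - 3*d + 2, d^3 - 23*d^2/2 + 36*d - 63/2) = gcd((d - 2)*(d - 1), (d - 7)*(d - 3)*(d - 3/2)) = 1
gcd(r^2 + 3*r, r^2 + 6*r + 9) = r + 3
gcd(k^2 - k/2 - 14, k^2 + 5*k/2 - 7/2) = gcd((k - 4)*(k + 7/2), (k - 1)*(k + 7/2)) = k + 7/2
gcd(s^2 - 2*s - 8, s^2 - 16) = s - 4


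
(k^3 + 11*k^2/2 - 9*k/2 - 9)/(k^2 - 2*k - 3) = (k^2 + 9*k/2 - 9)/(k - 3)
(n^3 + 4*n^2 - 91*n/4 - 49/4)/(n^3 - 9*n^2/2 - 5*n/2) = (2*n^2 + 7*n - 49)/(2*n*(n - 5))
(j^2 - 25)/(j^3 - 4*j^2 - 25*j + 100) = 1/(j - 4)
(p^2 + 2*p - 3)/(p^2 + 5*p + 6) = (p - 1)/(p + 2)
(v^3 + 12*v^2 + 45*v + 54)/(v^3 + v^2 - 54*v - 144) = (v + 3)/(v - 8)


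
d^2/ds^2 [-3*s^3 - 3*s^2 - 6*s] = -18*s - 6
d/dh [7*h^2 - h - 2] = 14*h - 1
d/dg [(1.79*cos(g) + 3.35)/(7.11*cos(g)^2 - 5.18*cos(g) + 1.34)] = (12.7269*cos(g)^2 + 47.637*cos(g) - 19.7516)*sin(g)/(50.5521*cos(g)^4 - 73.6596*cos(g)^3 + 45.8872*cos(g)^2 - 13.8824*cos(g) + 1.7956)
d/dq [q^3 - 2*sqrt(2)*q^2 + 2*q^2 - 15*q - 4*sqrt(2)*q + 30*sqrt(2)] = 3*q^2 - 4*sqrt(2)*q + 4*q - 15 - 4*sqrt(2)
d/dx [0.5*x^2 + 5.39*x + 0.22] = 1.0*x + 5.39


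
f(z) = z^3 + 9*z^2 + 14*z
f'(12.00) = 662.00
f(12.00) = 3192.00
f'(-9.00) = 95.00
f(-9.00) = -126.00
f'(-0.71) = 2.73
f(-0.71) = -5.76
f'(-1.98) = -9.88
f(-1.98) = -0.20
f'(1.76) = 54.97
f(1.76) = 57.97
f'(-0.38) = 7.59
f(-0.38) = -4.08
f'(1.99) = 61.70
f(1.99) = 71.38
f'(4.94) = 176.13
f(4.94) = 409.35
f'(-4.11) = -9.30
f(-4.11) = 25.06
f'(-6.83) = 31.01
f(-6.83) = 5.61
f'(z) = 3*z^2 + 18*z + 14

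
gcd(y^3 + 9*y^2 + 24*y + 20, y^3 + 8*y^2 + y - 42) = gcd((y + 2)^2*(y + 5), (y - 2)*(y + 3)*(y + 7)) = 1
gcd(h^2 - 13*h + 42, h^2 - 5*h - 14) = h - 7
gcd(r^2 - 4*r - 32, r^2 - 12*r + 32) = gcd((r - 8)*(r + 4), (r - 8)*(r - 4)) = r - 8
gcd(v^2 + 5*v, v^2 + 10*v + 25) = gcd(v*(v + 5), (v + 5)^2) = v + 5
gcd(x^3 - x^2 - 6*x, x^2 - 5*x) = x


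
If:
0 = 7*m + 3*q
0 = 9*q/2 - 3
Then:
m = -2/7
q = 2/3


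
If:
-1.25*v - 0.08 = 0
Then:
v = -0.06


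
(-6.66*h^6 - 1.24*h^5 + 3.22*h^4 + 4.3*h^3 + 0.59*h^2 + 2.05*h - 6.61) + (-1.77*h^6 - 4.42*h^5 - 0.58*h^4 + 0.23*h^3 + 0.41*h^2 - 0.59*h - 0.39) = -8.43*h^6 - 5.66*h^5 + 2.64*h^4 + 4.53*h^3 + 1.0*h^2 + 1.46*h - 7.0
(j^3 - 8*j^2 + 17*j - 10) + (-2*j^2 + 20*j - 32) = j^3 - 10*j^2 + 37*j - 42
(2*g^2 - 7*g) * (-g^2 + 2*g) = -2*g^4 + 11*g^3 - 14*g^2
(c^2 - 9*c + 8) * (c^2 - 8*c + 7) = c^4 - 17*c^3 + 87*c^2 - 127*c + 56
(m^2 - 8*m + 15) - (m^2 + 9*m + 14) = 1 - 17*m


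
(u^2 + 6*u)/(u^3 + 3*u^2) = (u + 6)/(u*(u + 3))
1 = 1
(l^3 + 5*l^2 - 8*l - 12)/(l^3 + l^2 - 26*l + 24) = (l^2 - l - 2)/(l^2 - 5*l + 4)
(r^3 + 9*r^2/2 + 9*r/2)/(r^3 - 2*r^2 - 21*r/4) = 2*(r + 3)/(2*r - 7)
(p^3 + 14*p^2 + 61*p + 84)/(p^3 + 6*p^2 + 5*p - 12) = (p + 7)/(p - 1)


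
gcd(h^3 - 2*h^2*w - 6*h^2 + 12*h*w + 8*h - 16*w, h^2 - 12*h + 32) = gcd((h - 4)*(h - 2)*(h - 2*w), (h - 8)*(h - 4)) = h - 4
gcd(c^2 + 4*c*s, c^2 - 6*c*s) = c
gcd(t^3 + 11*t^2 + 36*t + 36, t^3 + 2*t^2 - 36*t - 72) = t^2 + 8*t + 12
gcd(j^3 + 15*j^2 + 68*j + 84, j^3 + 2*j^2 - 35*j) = j + 7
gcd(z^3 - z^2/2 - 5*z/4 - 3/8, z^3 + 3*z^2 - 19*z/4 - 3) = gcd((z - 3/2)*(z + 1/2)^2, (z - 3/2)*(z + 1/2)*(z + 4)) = z^2 - z - 3/4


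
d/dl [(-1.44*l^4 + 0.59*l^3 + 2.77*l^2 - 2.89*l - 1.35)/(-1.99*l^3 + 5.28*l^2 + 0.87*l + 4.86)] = (2.8656*l^6 - 15.2064*l^5 + 4.8691*l^4 - 38.4692*l^3 + 18.2118*l^2 + 41.1804*l - 12.8709)/(3.9601*l^6 - 21.0144*l^5 + 24.4158*l^4 - 10.1556*l^3 + 52.0785*l^2 + 8.4564*l + 23.6196)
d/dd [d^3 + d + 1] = 3*d^2 + 1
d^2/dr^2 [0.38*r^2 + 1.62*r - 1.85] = 0.760000000000000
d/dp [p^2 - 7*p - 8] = 2*p - 7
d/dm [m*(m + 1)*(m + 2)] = 3*m^2 + 6*m + 2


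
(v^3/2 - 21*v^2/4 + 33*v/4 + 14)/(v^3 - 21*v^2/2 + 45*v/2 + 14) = (2*v^3 - 21*v^2 + 33*v + 56)/(2*(2*v^3 - 21*v^2 + 45*v + 28))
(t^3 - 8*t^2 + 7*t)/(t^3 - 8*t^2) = (t^2 - 8*t + 7)/(t*(t - 8))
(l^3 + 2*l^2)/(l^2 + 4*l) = l*(l + 2)/(l + 4)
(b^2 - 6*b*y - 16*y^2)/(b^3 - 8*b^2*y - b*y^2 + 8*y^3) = (-b - 2*y)/(-b^2 + y^2)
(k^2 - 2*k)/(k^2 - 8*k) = (k - 2)/(k - 8)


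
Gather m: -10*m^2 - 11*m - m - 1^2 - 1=-10*m^2 - 12*m - 2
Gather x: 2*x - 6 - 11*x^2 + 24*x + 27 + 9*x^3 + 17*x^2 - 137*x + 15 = 9*x^3 + 6*x^2 - 111*x + 36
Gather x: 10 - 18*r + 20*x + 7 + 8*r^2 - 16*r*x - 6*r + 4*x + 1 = 8*r^2 - 24*r + x*(24 - 16*r) + 18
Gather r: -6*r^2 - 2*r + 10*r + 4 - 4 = -6*r^2 + 8*r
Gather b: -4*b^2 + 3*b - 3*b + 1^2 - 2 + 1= -4*b^2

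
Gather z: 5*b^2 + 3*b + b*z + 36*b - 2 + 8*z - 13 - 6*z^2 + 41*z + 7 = 5*b^2 + 39*b - 6*z^2 + z*(b + 49) - 8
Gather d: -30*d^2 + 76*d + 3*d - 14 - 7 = -30*d^2 + 79*d - 21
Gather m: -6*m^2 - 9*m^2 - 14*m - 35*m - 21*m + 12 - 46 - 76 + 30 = -15*m^2 - 70*m - 80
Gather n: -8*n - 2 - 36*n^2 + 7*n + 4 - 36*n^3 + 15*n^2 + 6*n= -36*n^3 - 21*n^2 + 5*n + 2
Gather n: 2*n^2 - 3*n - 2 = 2*n^2 - 3*n - 2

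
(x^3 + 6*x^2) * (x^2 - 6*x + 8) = x^5 - 28*x^3 + 48*x^2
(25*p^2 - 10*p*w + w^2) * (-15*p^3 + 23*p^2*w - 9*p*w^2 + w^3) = -375*p^5 + 725*p^4*w - 470*p^3*w^2 + 138*p^2*w^3 - 19*p*w^4 + w^5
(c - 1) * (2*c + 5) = 2*c^2 + 3*c - 5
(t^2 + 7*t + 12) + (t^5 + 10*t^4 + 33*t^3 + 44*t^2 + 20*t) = t^5 + 10*t^4 + 33*t^3 + 45*t^2 + 27*t + 12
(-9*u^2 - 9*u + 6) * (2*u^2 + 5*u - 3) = -18*u^4 - 63*u^3 - 6*u^2 + 57*u - 18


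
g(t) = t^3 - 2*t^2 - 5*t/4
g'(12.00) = 382.75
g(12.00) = 1425.00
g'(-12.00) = 478.75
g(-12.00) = -2001.00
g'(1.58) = -0.08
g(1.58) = -3.02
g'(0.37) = -2.32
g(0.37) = -0.69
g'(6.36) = 94.66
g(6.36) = 168.41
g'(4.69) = 45.98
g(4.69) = 53.31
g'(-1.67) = 13.80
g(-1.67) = -8.15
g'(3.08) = 14.89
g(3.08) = 6.40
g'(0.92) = -2.39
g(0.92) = -2.06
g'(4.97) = 52.97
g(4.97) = 67.15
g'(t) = 3*t^2 - 4*t - 5/4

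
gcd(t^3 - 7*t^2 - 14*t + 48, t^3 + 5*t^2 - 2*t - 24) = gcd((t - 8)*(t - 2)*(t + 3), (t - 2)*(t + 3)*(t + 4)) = t^2 + t - 6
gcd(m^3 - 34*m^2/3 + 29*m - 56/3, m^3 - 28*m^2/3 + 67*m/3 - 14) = m^2 - 10*m/3 + 7/3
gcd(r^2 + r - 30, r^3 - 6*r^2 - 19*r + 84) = 1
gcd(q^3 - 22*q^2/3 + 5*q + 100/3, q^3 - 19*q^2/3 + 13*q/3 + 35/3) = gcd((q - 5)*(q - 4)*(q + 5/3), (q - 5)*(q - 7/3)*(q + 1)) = q - 5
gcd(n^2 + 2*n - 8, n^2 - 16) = n + 4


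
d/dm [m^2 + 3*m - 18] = 2*m + 3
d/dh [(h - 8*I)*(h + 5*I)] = 2*h - 3*I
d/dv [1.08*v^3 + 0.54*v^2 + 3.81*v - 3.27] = 3.24*v^2 + 1.08*v + 3.81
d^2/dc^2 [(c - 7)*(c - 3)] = 2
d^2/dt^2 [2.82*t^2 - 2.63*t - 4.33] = 5.64000000000000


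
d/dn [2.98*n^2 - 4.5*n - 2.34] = 5.96*n - 4.5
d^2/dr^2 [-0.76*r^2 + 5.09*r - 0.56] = -1.52000000000000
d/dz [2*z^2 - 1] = 4*z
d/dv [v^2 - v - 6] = 2*v - 1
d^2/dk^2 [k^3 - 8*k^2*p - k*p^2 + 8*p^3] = 6*k - 16*p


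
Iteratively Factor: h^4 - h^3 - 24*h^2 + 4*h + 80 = (h + 2)*(h^3 - 3*h^2 - 18*h + 40) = (h - 5)*(h + 2)*(h^2 + 2*h - 8) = (h - 5)*(h - 2)*(h + 2)*(h + 4)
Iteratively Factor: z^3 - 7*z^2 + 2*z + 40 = (z - 5)*(z^2 - 2*z - 8) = (z - 5)*(z + 2)*(z - 4)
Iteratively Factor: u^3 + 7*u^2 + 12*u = (u + 4)*(u^2 + 3*u) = (u + 3)*(u + 4)*(u)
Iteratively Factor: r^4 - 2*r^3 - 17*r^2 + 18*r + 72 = (r - 4)*(r^3 + 2*r^2 - 9*r - 18) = (r - 4)*(r + 2)*(r^2 - 9) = (r - 4)*(r + 2)*(r + 3)*(r - 3)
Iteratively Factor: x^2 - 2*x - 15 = (x - 5)*(x + 3)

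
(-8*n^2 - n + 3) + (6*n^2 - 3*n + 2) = -2*n^2 - 4*n + 5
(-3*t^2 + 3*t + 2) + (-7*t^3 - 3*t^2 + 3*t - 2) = -7*t^3 - 6*t^2 + 6*t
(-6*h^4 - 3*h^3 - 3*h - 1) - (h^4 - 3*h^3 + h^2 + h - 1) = -7*h^4 - h^2 - 4*h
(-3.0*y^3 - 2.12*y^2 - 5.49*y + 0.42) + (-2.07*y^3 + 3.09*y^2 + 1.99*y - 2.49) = -5.07*y^3 + 0.97*y^2 - 3.5*y - 2.07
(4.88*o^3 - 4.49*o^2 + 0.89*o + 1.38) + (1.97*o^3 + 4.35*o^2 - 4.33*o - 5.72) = 6.85*o^3 - 0.140000000000001*o^2 - 3.44*o - 4.34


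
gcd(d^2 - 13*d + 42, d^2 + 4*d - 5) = 1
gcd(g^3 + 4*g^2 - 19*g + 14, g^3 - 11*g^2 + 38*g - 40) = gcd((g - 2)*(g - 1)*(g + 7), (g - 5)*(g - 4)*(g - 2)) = g - 2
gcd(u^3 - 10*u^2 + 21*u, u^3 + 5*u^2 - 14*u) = u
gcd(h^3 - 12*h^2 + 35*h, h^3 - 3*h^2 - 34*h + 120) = h - 5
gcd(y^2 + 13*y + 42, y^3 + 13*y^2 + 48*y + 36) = y + 6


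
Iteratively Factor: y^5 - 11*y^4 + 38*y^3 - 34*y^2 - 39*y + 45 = (y - 5)*(y^4 - 6*y^3 + 8*y^2 + 6*y - 9) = (y - 5)*(y - 3)*(y^3 - 3*y^2 - y + 3) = (y - 5)*(y - 3)*(y - 1)*(y^2 - 2*y - 3) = (y - 5)*(y - 3)*(y - 1)*(y + 1)*(y - 3)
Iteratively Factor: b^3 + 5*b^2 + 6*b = (b + 3)*(b^2 + 2*b) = b*(b + 3)*(b + 2)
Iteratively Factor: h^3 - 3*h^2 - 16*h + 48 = (h - 4)*(h^2 + h - 12) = (h - 4)*(h - 3)*(h + 4)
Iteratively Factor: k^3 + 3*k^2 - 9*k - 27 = (k + 3)*(k^2 - 9) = (k - 3)*(k + 3)*(k + 3)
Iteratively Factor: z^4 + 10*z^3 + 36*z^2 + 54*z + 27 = (z + 1)*(z^3 + 9*z^2 + 27*z + 27) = (z + 1)*(z + 3)*(z^2 + 6*z + 9) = (z + 1)*(z + 3)^2*(z + 3)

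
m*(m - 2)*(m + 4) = m^3 + 2*m^2 - 8*m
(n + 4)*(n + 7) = n^2 + 11*n + 28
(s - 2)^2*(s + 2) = s^3 - 2*s^2 - 4*s + 8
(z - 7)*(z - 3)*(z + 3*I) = z^3 - 10*z^2 + 3*I*z^2 + 21*z - 30*I*z + 63*I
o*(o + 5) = o^2 + 5*o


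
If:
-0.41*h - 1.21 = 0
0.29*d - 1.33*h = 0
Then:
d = -13.53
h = -2.95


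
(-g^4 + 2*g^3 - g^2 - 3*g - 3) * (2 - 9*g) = 9*g^5 - 20*g^4 + 13*g^3 + 25*g^2 + 21*g - 6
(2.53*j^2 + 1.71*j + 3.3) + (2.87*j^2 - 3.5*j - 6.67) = 5.4*j^2 - 1.79*j - 3.37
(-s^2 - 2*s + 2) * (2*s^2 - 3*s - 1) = -2*s^4 - s^3 + 11*s^2 - 4*s - 2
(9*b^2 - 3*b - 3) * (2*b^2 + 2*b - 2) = 18*b^4 + 12*b^3 - 30*b^2 + 6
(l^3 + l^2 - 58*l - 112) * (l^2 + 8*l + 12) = l^5 + 9*l^4 - 38*l^3 - 564*l^2 - 1592*l - 1344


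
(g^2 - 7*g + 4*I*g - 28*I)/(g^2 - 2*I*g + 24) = (g - 7)/(g - 6*I)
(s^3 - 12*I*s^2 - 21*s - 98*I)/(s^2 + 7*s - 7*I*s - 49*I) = (s^2 - 5*I*s + 14)/(s + 7)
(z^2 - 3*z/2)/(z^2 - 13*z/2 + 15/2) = z/(z - 5)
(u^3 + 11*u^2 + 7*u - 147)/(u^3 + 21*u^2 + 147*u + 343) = (u - 3)/(u + 7)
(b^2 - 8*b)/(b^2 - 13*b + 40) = b/(b - 5)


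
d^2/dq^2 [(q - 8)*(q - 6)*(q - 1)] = 6*q - 30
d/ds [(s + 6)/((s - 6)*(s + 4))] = (-s^2 - 12*s - 12)/(s^4 - 4*s^3 - 44*s^2 + 96*s + 576)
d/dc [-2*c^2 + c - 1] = 1 - 4*c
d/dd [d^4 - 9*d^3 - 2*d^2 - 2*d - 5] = 4*d^3 - 27*d^2 - 4*d - 2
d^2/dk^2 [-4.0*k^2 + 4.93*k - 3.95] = -8.00000000000000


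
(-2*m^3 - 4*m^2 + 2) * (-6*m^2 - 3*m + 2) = 12*m^5 + 30*m^4 + 8*m^3 - 20*m^2 - 6*m + 4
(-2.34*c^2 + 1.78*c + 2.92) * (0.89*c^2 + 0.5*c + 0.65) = -2.0826*c^4 + 0.4142*c^3 + 1.9678*c^2 + 2.617*c + 1.898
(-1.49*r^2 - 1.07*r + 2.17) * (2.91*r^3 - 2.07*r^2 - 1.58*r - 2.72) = -4.3359*r^5 - 0.0294000000000003*r^4 + 10.8838*r^3 + 1.2515*r^2 - 0.518199999999999*r - 5.9024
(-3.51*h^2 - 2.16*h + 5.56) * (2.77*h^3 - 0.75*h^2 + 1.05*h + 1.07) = -9.7227*h^5 - 3.3507*h^4 + 13.3357*h^3 - 10.1937*h^2 + 3.5268*h + 5.9492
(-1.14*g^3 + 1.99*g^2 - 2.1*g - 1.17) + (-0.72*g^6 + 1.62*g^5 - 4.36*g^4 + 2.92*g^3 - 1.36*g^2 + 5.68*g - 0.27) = -0.72*g^6 + 1.62*g^5 - 4.36*g^4 + 1.78*g^3 + 0.63*g^2 + 3.58*g - 1.44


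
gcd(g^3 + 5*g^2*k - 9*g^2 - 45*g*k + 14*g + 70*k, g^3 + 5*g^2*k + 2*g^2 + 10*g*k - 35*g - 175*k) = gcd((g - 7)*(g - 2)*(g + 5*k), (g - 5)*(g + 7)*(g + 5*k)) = g + 5*k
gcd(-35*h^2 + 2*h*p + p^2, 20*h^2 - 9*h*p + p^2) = -5*h + p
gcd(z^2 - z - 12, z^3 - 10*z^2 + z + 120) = z + 3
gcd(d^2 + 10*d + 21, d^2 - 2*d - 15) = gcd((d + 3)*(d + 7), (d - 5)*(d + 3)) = d + 3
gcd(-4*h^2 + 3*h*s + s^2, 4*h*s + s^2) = 4*h + s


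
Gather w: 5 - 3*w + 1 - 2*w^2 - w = -2*w^2 - 4*w + 6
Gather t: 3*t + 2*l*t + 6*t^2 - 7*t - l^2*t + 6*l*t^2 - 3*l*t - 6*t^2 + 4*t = 6*l*t^2 + t*(-l^2 - l)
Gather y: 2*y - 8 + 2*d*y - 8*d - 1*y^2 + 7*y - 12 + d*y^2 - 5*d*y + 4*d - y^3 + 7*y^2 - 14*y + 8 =-4*d - y^3 + y^2*(d + 6) + y*(-3*d - 5) - 12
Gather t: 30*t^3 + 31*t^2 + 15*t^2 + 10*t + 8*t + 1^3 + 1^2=30*t^3 + 46*t^2 + 18*t + 2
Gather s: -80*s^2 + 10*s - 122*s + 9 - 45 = -80*s^2 - 112*s - 36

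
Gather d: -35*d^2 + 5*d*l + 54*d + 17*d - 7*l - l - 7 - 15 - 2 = -35*d^2 + d*(5*l + 71) - 8*l - 24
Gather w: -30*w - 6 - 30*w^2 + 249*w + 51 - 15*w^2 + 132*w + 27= -45*w^2 + 351*w + 72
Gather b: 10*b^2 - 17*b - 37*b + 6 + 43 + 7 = 10*b^2 - 54*b + 56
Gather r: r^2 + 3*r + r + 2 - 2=r^2 + 4*r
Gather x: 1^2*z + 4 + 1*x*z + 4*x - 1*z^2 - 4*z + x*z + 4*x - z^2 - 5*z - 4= x*(2*z + 8) - 2*z^2 - 8*z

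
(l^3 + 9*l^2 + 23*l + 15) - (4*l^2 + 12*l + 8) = l^3 + 5*l^2 + 11*l + 7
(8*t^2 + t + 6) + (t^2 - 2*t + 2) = 9*t^2 - t + 8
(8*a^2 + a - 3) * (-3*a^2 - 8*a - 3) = -24*a^4 - 67*a^3 - 23*a^2 + 21*a + 9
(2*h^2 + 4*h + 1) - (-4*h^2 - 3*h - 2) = 6*h^2 + 7*h + 3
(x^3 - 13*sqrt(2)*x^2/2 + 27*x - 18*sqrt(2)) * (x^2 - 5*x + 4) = x^5 - 13*sqrt(2)*x^4/2 - 5*x^4 + 31*x^3 + 65*sqrt(2)*x^3/2 - 135*x^2 - 44*sqrt(2)*x^2 + 108*x + 90*sqrt(2)*x - 72*sqrt(2)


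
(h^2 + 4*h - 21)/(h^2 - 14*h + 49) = (h^2 + 4*h - 21)/(h^2 - 14*h + 49)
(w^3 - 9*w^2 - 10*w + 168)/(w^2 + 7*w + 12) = (w^2 - 13*w + 42)/(w + 3)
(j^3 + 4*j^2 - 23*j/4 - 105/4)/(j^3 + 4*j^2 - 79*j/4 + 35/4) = (2*j^2 + 13*j + 21)/(2*j^2 + 13*j - 7)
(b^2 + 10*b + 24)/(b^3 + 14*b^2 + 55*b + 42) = (b + 4)/(b^2 + 8*b + 7)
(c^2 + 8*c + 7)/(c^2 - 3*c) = (c^2 + 8*c + 7)/(c*(c - 3))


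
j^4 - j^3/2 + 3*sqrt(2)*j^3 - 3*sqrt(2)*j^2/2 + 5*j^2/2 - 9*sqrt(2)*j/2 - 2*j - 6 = (j - 3/2)*(j + 1)*(j + sqrt(2))*(j + 2*sqrt(2))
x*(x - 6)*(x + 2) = x^3 - 4*x^2 - 12*x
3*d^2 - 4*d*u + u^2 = (-3*d + u)*(-d + u)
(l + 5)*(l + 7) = l^2 + 12*l + 35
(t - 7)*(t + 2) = t^2 - 5*t - 14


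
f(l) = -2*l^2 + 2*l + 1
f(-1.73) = -8.45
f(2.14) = -3.88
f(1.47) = -0.38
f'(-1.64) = 8.56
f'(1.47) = -3.88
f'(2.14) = -6.56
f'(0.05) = 1.80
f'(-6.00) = 26.00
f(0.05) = 1.10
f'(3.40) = -11.60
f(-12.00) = -311.00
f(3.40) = -15.32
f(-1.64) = -7.66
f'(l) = 2 - 4*l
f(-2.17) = -12.76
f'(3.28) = -11.12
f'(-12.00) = 50.00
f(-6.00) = -83.00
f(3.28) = -13.96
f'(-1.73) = 8.92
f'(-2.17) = 10.68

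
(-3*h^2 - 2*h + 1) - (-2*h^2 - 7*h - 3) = -h^2 + 5*h + 4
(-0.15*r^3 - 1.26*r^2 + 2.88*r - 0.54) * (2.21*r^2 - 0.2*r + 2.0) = -0.3315*r^5 - 2.7546*r^4 + 6.3168*r^3 - 4.2894*r^2 + 5.868*r - 1.08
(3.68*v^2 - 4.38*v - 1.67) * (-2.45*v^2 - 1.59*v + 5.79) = -9.016*v^4 + 4.8798*v^3 + 32.3629*v^2 - 22.7049*v - 9.6693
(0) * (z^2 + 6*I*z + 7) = 0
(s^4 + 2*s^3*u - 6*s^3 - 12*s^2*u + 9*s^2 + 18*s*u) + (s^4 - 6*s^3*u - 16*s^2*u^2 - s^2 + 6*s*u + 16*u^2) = 2*s^4 - 4*s^3*u - 6*s^3 - 16*s^2*u^2 - 12*s^2*u + 8*s^2 + 24*s*u + 16*u^2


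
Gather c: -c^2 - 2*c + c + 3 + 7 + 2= -c^2 - c + 12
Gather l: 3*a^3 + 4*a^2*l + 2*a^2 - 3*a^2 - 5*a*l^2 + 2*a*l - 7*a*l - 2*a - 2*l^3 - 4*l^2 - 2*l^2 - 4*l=3*a^3 - a^2 - 2*a - 2*l^3 + l^2*(-5*a - 6) + l*(4*a^2 - 5*a - 4)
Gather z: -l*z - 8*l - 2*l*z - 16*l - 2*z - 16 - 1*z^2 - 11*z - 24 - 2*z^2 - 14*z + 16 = -24*l - 3*z^2 + z*(-3*l - 27) - 24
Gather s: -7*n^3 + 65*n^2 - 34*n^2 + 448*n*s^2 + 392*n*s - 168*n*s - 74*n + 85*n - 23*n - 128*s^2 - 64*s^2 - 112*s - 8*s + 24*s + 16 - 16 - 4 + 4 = -7*n^3 + 31*n^2 - 12*n + s^2*(448*n - 192) + s*(224*n - 96)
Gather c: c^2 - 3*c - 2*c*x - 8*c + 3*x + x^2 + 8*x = c^2 + c*(-2*x - 11) + x^2 + 11*x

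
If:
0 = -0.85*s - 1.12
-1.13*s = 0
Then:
No Solution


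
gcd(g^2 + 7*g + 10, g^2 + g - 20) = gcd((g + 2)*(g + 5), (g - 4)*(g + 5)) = g + 5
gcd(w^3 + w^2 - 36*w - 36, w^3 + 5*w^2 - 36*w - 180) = w^2 - 36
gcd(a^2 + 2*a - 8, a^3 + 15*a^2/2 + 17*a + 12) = a + 4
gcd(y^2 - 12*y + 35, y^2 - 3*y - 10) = y - 5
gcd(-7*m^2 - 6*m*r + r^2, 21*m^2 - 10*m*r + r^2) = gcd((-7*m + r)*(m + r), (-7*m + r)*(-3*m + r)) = -7*m + r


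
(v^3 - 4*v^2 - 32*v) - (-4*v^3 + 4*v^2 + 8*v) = 5*v^3 - 8*v^2 - 40*v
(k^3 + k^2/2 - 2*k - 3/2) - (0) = k^3 + k^2/2 - 2*k - 3/2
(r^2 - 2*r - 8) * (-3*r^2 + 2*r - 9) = -3*r^4 + 8*r^3 + 11*r^2 + 2*r + 72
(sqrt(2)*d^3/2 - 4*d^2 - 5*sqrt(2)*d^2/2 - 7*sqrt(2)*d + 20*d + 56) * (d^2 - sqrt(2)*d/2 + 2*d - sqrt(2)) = sqrt(2)*d^5/2 - 9*d^4/2 - 3*sqrt(2)*d^4/2 - 10*sqrt(2)*d^3 + 27*d^3/2 - 20*sqrt(2)*d^2 + 108*d^2 - 48*sqrt(2)*d + 126*d - 56*sqrt(2)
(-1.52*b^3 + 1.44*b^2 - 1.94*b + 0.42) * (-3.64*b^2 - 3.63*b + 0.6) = 5.5328*b^5 + 0.276*b^4 + 0.922400000000001*b^3 + 6.3774*b^2 - 2.6886*b + 0.252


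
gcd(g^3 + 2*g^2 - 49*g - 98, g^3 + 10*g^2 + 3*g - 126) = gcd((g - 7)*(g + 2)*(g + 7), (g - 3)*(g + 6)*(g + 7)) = g + 7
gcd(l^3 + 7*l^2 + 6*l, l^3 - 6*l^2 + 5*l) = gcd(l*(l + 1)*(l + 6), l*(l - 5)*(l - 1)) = l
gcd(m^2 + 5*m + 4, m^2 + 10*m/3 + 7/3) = m + 1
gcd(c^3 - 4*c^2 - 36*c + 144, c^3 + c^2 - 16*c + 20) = 1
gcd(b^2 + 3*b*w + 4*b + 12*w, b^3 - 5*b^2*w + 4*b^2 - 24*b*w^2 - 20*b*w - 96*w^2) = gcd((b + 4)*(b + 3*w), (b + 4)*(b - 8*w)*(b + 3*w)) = b^2 + 3*b*w + 4*b + 12*w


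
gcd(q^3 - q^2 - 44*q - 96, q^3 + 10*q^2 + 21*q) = q + 3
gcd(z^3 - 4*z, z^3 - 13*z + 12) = 1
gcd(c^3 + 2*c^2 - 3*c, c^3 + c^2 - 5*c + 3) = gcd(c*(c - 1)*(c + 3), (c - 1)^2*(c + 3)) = c^2 + 2*c - 3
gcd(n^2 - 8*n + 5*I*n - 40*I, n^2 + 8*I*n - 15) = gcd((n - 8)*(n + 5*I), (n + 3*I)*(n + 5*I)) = n + 5*I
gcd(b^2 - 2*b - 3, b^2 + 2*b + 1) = b + 1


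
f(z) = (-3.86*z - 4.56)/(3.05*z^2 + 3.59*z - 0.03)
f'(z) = (-6.1*z - 3.59)*(-3.86*z - 4.56)/(3.05*z^2 + 3.59*z - 0.03)^2 - 3.86/(3.05*z^2 + 3.59*z - 0.03)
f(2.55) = -0.50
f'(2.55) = 0.20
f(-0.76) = 1.63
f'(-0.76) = 2.16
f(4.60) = -0.28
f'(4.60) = 0.06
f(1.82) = -0.70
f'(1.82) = 0.38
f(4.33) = -0.29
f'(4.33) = 0.07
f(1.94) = -0.65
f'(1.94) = 0.34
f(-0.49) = 2.53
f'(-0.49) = 5.09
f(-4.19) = 0.30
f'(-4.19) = 0.07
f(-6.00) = 0.21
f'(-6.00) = 0.04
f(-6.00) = 0.21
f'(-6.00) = 0.04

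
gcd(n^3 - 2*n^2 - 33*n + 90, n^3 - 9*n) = n - 3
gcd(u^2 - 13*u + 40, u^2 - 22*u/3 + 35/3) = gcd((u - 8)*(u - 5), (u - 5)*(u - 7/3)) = u - 5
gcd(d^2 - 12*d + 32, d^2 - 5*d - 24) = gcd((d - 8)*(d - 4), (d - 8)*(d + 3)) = d - 8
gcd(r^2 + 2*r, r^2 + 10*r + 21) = 1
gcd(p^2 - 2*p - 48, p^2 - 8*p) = p - 8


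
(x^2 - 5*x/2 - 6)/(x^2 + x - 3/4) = 2*(x - 4)/(2*x - 1)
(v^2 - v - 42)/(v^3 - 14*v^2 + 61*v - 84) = (v + 6)/(v^2 - 7*v + 12)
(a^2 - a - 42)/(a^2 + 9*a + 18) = (a - 7)/(a + 3)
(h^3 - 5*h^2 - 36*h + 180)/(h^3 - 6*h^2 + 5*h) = (h^2 - 36)/(h*(h - 1))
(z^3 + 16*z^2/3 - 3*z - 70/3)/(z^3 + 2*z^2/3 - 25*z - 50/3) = (3*z^2 + z - 14)/(3*z^2 - 13*z - 10)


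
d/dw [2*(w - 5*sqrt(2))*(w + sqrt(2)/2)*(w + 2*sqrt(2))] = 6*w^2 - 10*sqrt(2)*w - 46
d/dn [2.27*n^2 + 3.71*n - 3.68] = 4.54*n + 3.71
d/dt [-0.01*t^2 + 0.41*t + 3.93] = 0.41 - 0.02*t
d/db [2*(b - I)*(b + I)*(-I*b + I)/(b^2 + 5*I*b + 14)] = (-2*I*b^4 + 20*b^3 + b^2*(-10 - 82*I) + 52*I*b + 10 - 28*I)/(b^4 + 10*I*b^3 + 3*b^2 + 140*I*b + 196)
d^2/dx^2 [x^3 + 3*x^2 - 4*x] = 6*x + 6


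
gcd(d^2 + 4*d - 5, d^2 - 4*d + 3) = d - 1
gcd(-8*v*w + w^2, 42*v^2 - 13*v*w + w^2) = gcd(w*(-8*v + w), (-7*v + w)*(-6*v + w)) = 1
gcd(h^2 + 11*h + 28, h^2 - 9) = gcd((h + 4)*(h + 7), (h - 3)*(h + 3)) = 1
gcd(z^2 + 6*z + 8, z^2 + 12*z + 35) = 1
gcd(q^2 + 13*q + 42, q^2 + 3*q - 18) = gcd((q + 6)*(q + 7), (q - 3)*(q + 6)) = q + 6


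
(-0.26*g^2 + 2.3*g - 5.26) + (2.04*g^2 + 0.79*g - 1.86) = 1.78*g^2 + 3.09*g - 7.12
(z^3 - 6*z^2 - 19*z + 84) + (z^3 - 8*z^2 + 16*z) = 2*z^3 - 14*z^2 - 3*z + 84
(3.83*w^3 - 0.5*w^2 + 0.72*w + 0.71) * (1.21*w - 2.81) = 4.6343*w^4 - 11.3673*w^3 + 2.2762*w^2 - 1.1641*w - 1.9951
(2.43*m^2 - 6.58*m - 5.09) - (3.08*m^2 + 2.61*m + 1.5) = -0.65*m^2 - 9.19*m - 6.59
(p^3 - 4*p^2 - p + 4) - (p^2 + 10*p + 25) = p^3 - 5*p^2 - 11*p - 21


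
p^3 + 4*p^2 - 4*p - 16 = (p - 2)*(p + 2)*(p + 4)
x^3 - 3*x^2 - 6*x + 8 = (x - 4)*(x - 1)*(x + 2)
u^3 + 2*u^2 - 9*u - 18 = (u - 3)*(u + 2)*(u + 3)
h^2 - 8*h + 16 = (h - 4)^2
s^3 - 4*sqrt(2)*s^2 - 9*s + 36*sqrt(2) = (s - 3)*(s + 3)*(s - 4*sqrt(2))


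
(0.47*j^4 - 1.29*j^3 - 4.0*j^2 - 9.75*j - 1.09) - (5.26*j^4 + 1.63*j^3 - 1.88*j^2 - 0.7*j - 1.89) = -4.79*j^4 - 2.92*j^3 - 2.12*j^2 - 9.05*j + 0.8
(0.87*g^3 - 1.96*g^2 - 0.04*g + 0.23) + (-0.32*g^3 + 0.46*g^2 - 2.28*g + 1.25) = 0.55*g^3 - 1.5*g^2 - 2.32*g + 1.48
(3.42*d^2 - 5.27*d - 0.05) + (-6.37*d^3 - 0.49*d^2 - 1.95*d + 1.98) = -6.37*d^3 + 2.93*d^2 - 7.22*d + 1.93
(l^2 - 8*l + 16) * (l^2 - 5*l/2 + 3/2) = l^4 - 21*l^3/2 + 75*l^2/2 - 52*l + 24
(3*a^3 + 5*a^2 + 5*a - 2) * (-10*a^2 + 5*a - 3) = -30*a^5 - 35*a^4 - 34*a^3 + 30*a^2 - 25*a + 6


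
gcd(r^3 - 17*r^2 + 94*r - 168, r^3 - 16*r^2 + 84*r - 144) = r^2 - 10*r + 24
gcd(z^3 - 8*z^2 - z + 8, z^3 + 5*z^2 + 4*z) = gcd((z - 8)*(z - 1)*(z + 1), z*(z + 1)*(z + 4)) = z + 1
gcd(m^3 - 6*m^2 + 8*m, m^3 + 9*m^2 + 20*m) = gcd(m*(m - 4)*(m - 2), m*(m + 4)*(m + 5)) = m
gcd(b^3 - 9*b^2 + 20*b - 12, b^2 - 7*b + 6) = b^2 - 7*b + 6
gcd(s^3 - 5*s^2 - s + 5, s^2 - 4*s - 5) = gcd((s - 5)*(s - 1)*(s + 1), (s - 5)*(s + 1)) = s^2 - 4*s - 5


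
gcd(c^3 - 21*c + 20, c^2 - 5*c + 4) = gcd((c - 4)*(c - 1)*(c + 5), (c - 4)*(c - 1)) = c^2 - 5*c + 4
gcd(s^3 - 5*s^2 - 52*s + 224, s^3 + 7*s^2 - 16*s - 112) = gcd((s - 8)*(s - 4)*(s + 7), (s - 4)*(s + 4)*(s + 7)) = s^2 + 3*s - 28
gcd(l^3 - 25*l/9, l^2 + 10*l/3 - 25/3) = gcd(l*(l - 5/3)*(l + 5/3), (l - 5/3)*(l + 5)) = l - 5/3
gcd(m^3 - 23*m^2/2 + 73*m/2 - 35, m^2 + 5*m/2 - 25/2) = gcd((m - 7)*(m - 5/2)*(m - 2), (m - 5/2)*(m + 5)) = m - 5/2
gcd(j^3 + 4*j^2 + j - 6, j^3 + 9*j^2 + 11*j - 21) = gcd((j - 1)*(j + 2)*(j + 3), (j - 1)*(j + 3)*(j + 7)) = j^2 + 2*j - 3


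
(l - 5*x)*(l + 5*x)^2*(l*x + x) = l^4*x + 5*l^3*x^2 + l^3*x - 25*l^2*x^3 + 5*l^2*x^2 - 125*l*x^4 - 25*l*x^3 - 125*x^4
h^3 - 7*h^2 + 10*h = h*(h - 5)*(h - 2)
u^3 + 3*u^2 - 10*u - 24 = (u - 3)*(u + 2)*(u + 4)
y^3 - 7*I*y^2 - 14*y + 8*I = (y - 4*I)*(y - 2*I)*(y - I)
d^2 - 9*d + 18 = (d - 6)*(d - 3)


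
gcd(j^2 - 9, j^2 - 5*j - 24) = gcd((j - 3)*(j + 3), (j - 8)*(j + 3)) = j + 3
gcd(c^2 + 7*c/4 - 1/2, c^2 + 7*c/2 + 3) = c + 2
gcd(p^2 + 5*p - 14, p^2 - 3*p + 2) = p - 2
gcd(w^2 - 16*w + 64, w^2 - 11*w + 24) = w - 8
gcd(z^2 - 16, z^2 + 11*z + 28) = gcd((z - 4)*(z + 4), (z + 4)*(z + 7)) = z + 4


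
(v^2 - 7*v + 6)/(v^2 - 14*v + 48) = (v - 1)/(v - 8)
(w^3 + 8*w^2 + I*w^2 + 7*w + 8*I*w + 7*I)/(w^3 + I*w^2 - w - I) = (w + 7)/(w - 1)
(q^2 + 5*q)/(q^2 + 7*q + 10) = q/(q + 2)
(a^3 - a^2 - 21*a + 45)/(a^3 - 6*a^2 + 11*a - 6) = (a^2 + 2*a - 15)/(a^2 - 3*a + 2)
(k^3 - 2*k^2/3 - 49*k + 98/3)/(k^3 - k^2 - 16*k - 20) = (-k^3 + 2*k^2/3 + 49*k - 98/3)/(-k^3 + k^2 + 16*k + 20)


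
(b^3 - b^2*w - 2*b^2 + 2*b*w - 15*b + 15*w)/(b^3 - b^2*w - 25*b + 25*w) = (b + 3)/(b + 5)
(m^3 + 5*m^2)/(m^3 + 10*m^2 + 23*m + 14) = m^2*(m + 5)/(m^3 + 10*m^2 + 23*m + 14)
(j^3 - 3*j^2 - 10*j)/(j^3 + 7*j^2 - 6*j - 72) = j*(j^2 - 3*j - 10)/(j^3 + 7*j^2 - 6*j - 72)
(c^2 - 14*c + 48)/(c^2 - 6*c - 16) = (c - 6)/(c + 2)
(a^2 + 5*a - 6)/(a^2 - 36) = (a - 1)/(a - 6)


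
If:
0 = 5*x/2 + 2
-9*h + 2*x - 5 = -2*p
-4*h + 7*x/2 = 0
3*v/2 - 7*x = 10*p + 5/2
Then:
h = -7/10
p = 3/20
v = -16/15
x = -4/5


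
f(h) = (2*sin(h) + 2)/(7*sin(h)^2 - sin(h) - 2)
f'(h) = (-14*sin(h)*cos(h) + cos(h))*(2*sin(h) + 2)/(7*sin(h)^2 - sin(h) - 2)^2 + 2*cos(h)/(7*sin(h)^2 - sin(h) - 2) = 2*(-14*sin(h) + 7*cos(h)^2 - 8)*cos(h)/(-7*sin(h)^2 + sin(h) + 2)^2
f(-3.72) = -6.80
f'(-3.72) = 87.08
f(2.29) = 2.90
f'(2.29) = 13.95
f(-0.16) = -1.01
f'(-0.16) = 0.75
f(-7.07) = 0.26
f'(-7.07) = 1.55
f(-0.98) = 0.09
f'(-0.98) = 0.48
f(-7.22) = 0.12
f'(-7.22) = 0.61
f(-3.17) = -1.02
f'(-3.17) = 0.69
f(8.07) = 1.07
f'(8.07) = 0.67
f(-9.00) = -2.95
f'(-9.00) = -40.99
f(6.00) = -1.23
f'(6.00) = 3.30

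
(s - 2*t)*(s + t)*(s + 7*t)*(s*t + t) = s^4*t + 6*s^3*t^2 + s^3*t - 9*s^2*t^3 + 6*s^2*t^2 - 14*s*t^4 - 9*s*t^3 - 14*t^4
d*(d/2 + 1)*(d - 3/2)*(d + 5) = d^4/2 + 11*d^3/4 - d^2/4 - 15*d/2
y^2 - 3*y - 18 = (y - 6)*(y + 3)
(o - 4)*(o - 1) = o^2 - 5*o + 4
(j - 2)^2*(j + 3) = j^3 - j^2 - 8*j + 12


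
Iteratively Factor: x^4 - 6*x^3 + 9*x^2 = (x - 3)*(x^3 - 3*x^2) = (x - 3)^2*(x^2) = x*(x - 3)^2*(x)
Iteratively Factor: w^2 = (w)*(w)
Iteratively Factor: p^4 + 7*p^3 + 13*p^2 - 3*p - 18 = (p - 1)*(p^3 + 8*p^2 + 21*p + 18) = (p - 1)*(p + 3)*(p^2 + 5*p + 6) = (p - 1)*(p + 2)*(p + 3)*(p + 3)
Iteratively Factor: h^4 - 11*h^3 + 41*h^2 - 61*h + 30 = (h - 3)*(h^3 - 8*h^2 + 17*h - 10) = (h - 3)*(h - 1)*(h^2 - 7*h + 10) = (h - 5)*(h - 3)*(h - 1)*(h - 2)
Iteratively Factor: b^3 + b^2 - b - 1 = (b + 1)*(b^2 - 1) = (b + 1)^2*(b - 1)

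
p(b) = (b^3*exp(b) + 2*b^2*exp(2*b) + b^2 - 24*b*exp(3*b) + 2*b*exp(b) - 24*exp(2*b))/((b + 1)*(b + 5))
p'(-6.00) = 6.05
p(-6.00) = 7.09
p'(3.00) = -53876.56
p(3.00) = -18286.59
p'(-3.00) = 1.56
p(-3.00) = -1.84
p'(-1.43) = 2.50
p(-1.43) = 0.01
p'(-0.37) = -2.13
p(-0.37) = -3.02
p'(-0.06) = -6.89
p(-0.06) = -4.35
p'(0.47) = -31.78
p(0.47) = -13.01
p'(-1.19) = 12.73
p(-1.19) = 1.35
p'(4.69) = -7714587.14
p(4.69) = -2628605.54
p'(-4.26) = 11.04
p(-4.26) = -7.02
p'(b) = (b^3*exp(b) + 4*b^2*exp(2*b) + 3*b^2*exp(b) - 72*b*exp(3*b) + 4*b*exp(2*b) + 2*b*exp(b) + 2*b - 24*exp(3*b) - 48*exp(2*b) + 2*exp(b))/((b + 1)*(b + 5)) - (b^3*exp(b) + 2*b^2*exp(2*b) + b^2 - 24*b*exp(3*b) + 2*b*exp(b) - 24*exp(2*b))/((b + 1)*(b + 5)^2) - (b^3*exp(b) + 2*b^2*exp(2*b) + b^2 - 24*b*exp(3*b) + 2*b*exp(b) - 24*exp(2*b))/((b + 1)^2*(b + 5)) = (b^5*exp(b) + 4*b^4*exp(2*b) + 7*b^4*exp(b) - 72*b^3*exp(3*b) + 24*b^3*exp(2*b) + 19*b^3*exp(b) - 408*b^2*exp(3*b) - 16*b^2*exp(2*b) + 25*b^2*exp(b) + 6*b^2 - 360*b*exp(3*b) - 220*b*exp(2*b) + 10*b*exp(b) + 10*b - 120*exp(3*b) - 96*exp(2*b) + 10*exp(b))/(b^4 + 12*b^3 + 46*b^2 + 60*b + 25)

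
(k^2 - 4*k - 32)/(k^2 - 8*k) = (k + 4)/k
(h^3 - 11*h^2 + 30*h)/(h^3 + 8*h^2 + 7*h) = (h^2 - 11*h + 30)/(h^2 + 8*h + 7)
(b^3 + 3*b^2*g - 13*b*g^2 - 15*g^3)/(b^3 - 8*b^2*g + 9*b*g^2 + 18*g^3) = (b + 5*g)/(b - 6*g)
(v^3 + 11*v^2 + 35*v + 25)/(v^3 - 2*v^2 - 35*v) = (v^2 + 6*v + 5)/(v*(v - 7))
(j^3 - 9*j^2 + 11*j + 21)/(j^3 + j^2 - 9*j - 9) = (j - 7)/(j + 3)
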